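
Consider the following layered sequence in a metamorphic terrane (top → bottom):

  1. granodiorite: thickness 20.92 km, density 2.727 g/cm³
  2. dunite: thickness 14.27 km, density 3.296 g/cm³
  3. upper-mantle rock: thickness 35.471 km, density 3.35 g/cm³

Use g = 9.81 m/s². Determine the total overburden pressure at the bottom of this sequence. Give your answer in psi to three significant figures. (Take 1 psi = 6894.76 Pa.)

granodiorite: 2727 kg/m³ × 9.81 m/s² × 20920 m = 5.596×10^8 Pa = 81170 psi
dunite: 3296 kg/m³ × 9.81 m/s² × 14270 m = 4.614×10^8 Pa = 66921 psi
upper-mantle rock: 3350 kg/m³ × 9.81 m/s² × 35471 m = 1.166×10^9 Pa = 1.691×10^5 psi
Total = 81170 + 66921 + 1.691×10^5 = 3.1716×10^5 psi

317000 psi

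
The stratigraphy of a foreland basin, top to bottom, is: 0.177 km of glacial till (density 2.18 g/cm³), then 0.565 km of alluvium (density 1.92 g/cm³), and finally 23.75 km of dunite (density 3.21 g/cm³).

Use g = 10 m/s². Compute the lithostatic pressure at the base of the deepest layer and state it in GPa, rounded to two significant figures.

glacial till: 2180 kg/m³ × 10 m/s² × 177 m = 3.859×10^6 Pa = 3.859×10^-3 GPa
alluvium: 1920 kg/m³ × 10 m/s² × 565 m = 1.085×10^7 Pa = 0.01085 GPa
dunite: 3210 kg/m³ × 10 m/s² × 23750 m = 7.624×10^8 Pa = 0.7624 GPa
Total = 3.859×10^-3 + 0.01085 + 0.7624 = 0.77708 GPa

0.78 GPa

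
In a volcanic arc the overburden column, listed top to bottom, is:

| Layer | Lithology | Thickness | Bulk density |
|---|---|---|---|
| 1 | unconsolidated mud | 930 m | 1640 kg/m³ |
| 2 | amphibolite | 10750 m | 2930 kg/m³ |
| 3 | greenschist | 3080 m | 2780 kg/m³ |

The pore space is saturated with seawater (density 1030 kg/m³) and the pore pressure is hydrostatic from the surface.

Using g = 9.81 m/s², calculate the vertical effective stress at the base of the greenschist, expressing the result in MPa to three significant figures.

259 MPa

Overburden (lithostatic) stress σ_v:
unconsolidated mud: 1640 kg/m³ × 9.81 m/s² × 930 m = 1.496×10^7 Pa = 14.96 MPa
amphibolite: 2930 kg/m³ × 9.81 m/s² × 10750 m = 3.090×10^8 Pa = 309.0 MPa
greenschist: 2780 kg/m³ × 9.81 m/s² × 3080 m = 8.400×10^7 Pa = 84.00 MPa
Total = 14.96 + 309.0 + 84.00 = 407.95 MPa
Pore pressure P_p = 1030 kg/m³ × 9.81 m/s² × 14760 m = 1.491×10^8 Pa = 149.1 MPa
Effective stress σ' = σ_v − P_p = 407.9 − 149.1 = 258.81 MPa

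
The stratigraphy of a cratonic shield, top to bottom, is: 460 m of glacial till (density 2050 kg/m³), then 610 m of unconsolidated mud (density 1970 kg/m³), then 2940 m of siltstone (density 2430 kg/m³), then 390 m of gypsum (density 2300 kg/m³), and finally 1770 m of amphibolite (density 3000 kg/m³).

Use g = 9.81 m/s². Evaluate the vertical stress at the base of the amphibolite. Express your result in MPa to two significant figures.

glacial till: 2050 kg/m³ × 9.81 m/s² × 460 m = 9.251×10^6 Pa = 9.251 MPa
unconsolidated mud: 1970 kg/m³ × 9.81 m/s² × 610 m = 1.179×10^7 Pa = 11.79 MPa
siltstone: 2430 kg/m³ × 9.81 m/s² × 2940 m = 7.008×10^7 Pa = 70.08 MPa
gypsum: 2300 kg/m³ × 9.81 m/s² × 390 m = 8.800×10^6 Pa = 8.800 MPa
amphibolite: 3000 kg/m³ × 9.81 m/s² × 1770 m = 5.209×10^7 Pa = 52.09 MPa
Total = 9.251 + 11.79 + 70.08 + 8.800 + 52.09 = 152.01 MPa

150 MPa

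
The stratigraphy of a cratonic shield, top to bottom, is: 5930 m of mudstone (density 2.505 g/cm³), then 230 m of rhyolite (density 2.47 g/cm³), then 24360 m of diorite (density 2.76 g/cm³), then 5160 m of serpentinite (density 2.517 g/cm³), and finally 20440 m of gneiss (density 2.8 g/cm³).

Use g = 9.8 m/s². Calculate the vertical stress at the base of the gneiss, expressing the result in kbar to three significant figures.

15.0 kbar

mudstone: 2505 kg/m³ × 9.8 m/s² × 5930 m = 1.456×10^8 Pa = 1.456 kbar
rhyolite: 2470 kg/m³ × 9.8 m/s² × 230 m = 5.567×10^6 Pa = 0.05567 kbar
diorite: 2760 kg/m³ × 9.8 m/s² × 24360 m = 6.589×10^8 Pa = 6.589 kbar
serpentinite: 2517 kg/m³ × 9.8 m/s² × 5160 m = 1.273×10^8 Pa = 1.273 kbar
gneiss: 2800 kg/m³ × 9.8 m/s² × 20440 m = 5.609×10^8 Pa = 5.609 kbar
Total = 1.456 + 0.05567 + 6.589 + 1.273 + 5.609 = 14.982 kbar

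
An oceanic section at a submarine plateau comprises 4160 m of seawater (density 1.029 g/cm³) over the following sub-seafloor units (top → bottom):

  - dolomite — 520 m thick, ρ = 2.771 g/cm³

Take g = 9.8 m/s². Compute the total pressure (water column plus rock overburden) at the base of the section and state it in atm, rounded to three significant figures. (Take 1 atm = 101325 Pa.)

553 atm

seawater: 1029 kg/m³ × 9.8 m/s² × 4160 m = 4.195×10^7 Pa = 414.0 atm
dolomite: 2771 kg/m³ × 9.8 m/s² × 520 m = 1.412×10^7 Pa = 139.4 atm
Total = 414.0 + 139.4 = 553.38 atm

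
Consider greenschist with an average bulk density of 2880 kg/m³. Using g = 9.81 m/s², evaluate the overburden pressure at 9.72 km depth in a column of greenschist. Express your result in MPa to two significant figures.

270 MPa

greenschist: 2880 kg/m³ × 9.81 m/s² × 9720 m = 2.746×10^8 Pa = 274.6 MPa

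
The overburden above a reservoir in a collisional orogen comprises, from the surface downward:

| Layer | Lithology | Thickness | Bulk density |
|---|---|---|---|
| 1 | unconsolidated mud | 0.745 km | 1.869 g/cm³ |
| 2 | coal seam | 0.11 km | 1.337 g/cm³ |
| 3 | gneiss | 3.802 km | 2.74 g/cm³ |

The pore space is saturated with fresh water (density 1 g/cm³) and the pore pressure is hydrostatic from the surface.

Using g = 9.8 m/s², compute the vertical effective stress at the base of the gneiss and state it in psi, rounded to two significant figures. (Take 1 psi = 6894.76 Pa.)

Overburden (lithostatic) stress σ_v:
unconsolidated mud: 1869 kg/m³ × 9.8 m/s² × 745 m = 1.365×10^7 Pa = 13.65 MPa
coal seam: 1337 kg/m³ × 9.8 m/s² × 110 m = 1.441×10^6 Pa = 1.441 MPa
gneiss: 2740 kg/m³ × 9.8 m/s² × 3802 m = 1.021×10^8 Pa = 102.1 MPa
Total = 13.65 + 1.441 + 102.1 = 117.18 MPa
Pore pressure P_p = 1000 kg/m³ × 9.8 m/s² × 4657 m = 4.564×10^7 Pa = 45.64 MPa
Effective stress σ' = σ_v − P_p = 117.2 − 45.64 = 71.540 MPa = 10376 psi

10000 psi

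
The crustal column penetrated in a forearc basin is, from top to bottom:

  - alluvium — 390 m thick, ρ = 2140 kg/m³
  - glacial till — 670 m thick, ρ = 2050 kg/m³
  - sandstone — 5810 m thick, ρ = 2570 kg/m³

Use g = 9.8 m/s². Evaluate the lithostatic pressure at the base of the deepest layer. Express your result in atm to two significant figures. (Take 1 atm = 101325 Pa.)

1700 atm

alluvium: 2140 kg/m³ × 9.8 m/s² × 390 m = 8.179×10^6 Pa = 80.72 atm
glacial till: 2050 kg/m³ × 9.8 m/s² × 670 m = 1.346×10^7 Pa = 132.8 atm
sandstone: 2570 kg/m³ × 9.8 m/s² × 5810 m = 1.463×10^8 Pa = 1444 atm
Total = 80.72 + 132.8 + 1444 = 1657.7 atm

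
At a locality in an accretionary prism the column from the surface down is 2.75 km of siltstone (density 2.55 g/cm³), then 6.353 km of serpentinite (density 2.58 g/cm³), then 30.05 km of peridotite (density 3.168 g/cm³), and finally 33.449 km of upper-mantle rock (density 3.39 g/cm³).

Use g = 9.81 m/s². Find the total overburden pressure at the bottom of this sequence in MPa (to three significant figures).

2280 MPa

siltstone: 2550 kg/m³ × 9.81 m/s² × 2750 m = 6.879×10^7 Pa = 68.79 MPa
serpentinite: 2580 kg/m³ × 9.81 m/s² × 6353 m = 1.608×10^8 Pa = 160.8 MPa
peridotite: 3168 kg/m³ × 9.81 m/s² × 30050 m = 9.339×10^8 Pa = 933.9 MPa
upper-mantle rock: 3390 kg/m³ × 9.81 m/s² × 33449 m = 1.112×10^9 Pa = 1112 MPa
Total = 68.79 + 160.8 + 933.9 + 1112 = 2275.9 MPa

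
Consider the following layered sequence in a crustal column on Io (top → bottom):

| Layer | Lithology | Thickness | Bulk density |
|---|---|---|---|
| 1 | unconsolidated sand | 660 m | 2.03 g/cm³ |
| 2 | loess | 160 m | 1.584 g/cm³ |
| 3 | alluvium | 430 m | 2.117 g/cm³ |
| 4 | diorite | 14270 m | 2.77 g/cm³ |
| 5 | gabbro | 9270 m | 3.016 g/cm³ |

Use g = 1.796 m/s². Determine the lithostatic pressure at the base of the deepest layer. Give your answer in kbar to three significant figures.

1.26 kbar

unconsolidated sand: 2030 kg/m³ × 1.796 m/s² × 660 m = 2.406×10^6 Pa = 0.02406 kbar
loess: 1584 kg/m³ × 1.796 m/s² × 160 m = 4.552×10^5 Pa = 4.552×10^-3 kbar
alluvium: 2117 kg/m³ × 1.796 m/s² × 430 m = 1.635×10^6 Pa = 0.01635 kbar
diorite: 2770 kg/m³ × 1.796 m/s² × 14270 m = 7.099×10^7 Pa = 0.7099 kbar
gabbro: 3016 kg/m³ × 1.796 m/s² × 9270 m = 5.021×10^7 Pa = 0.5021 kbar
Total = 0.02406 + 4.552×10^-3 + 0.01635 + 0.7099 + 0.5021 = 1.2570 kbar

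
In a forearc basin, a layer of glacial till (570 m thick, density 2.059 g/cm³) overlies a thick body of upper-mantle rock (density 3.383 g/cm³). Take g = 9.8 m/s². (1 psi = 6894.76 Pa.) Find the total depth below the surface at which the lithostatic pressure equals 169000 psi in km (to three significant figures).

Pressure at base of upper layers: 2059×9.8×570 = 1.150×10^7 Pa = 1668 psi
Remaining pressure to be supplied by upper-mantle rock: 1.165×10^9 − 1.150×10^7 = 1.154×10^9 Pa
Additional depth in upper-mantle rock = 1.154×10^9 Pa / (3383 kg/m³ × 9.8 m/s²) = 34799 m
Total depth = 570 m + 34799 m = 35369 m
= 35.369 km

35.4 km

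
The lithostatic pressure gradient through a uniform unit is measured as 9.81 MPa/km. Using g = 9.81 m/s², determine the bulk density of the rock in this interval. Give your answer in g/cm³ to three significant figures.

1.00 g/cm³

ρ = (dP/dz)/g = 9.81 MPa/km / 9.81 m/s² = 9810.0 Pa/m / 9.81 m/s² = 1000.0 kg/m³
= 1.000 g/cm³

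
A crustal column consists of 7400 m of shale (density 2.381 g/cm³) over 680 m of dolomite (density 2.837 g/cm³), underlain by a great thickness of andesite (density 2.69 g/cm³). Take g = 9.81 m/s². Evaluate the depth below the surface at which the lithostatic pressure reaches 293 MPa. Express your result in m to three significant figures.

11900 m

Pressure at base of upper layers: 2381×9.81×7400 + 2837×9.81×680 = 1.918×10^8 Pa = 191.8 MPa
Remaining pressure to be supplied by andesite: 2.930×10^8 − 1.918×10^8 = 1.012×10^8 Pa
Additional depth in andesite = 1.012×10^8 Pa / (2690 kg/m³ × 9.81 m/s²) = 3836.0 m
Total depth = 8080 m + 3836.0 m = 11916 m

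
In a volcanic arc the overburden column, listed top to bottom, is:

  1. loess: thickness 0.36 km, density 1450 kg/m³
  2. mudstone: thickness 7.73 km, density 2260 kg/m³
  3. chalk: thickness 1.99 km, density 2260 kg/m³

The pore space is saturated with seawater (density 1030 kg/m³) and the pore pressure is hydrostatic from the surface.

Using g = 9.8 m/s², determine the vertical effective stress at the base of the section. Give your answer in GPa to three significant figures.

Overburden (lithostatic) stress σ_v:
loess: 1450 kg/m³ × 9.8 m/s² × 360 m = 5.116×10^6 Pa = 5.116 MPa
mudstone: 2260 kg/m³ × 9.8 m/s² × 7730 m = 1.712×10^8 Pa = 171.2 MPa
chalk: 2260 kg/m³ × 9.8 m/s² × 1990 m = 4.407×10^7 Pa = 44.07 MPa
Total = 5.116 + 171.2 + 44.07 = 220.39 MPa
Pore pressure P_p = 1030 kg/m³ × 9.8 m/s² × 10080 m = 1.017×10^8 Pa = 101.7 MPa
Effective stress σ' = σ_v − P_p = 220.4 − 101.7 = 118.65 MPa = 0.11865 GPa

0.119 GPa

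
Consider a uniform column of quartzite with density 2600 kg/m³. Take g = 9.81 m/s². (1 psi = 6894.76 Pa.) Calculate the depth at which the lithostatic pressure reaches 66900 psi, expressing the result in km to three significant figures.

h = P/(ρg) = 66900 psi / (2600 kg/m³ × 9.81 m/s²) = 4.613×10^8 Pa / 25506 Pa/m = 18084 m
= 18.084 km

18.1 km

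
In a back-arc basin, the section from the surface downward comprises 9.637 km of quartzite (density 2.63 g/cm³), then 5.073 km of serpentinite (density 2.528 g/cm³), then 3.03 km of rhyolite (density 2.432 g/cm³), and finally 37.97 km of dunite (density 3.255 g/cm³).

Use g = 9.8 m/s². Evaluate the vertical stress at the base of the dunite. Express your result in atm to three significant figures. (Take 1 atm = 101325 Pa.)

16400 atm

quartzite: 2630 kg/m³ × 9.8 m/s² × 9637 m = 2.484×10^8 Pa = 2451 atm
serpentinite: 2528 kg/m³ × 9.8 m/s² × 5073 m = 1.257×10^8 Pa = 1240 atm
rhyolite: 2432 kg/m³ × 9.8 m/s² × 3030 m = 7.222×10^7 Pa = 712.7 atm
dunite: 3255 kg/m³ × 9.8 m/s² × 37970 m = 1.211×10^9 Pa = 11954 atm
Total = 2451 + 1240 + 712.7 + 11954 = 16358 atm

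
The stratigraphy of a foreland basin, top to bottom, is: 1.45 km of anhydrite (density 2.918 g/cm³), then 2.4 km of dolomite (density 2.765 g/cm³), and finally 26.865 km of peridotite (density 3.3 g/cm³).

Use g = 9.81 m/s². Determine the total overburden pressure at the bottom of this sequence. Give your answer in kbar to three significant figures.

anhydrite: 2918 kg/m³ × 9.81 m/s² × 1450 m = 4.151×10^7 Pa = 0.4151 kbar
dolomite: 2765 kg/m³ × 9.81 m/s² × 2400 m = 6.510×10^7 Pa = 0.6510 kbar
peridotite: 3300 kg/m³ × 9.81 m/s² × 26865 m = 8.697×10^8 Pa = 8.697 kbar
Total = 0.4151 + 0.6510 + 8.697 = 9.7631 kbar

9.76 kbar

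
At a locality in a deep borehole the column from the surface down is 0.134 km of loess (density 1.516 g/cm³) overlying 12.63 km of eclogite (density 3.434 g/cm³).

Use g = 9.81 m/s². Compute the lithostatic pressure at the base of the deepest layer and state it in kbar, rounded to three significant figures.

4.27 kbar

loess: 1516 kg/m³ × 9.81 m/s² × 134 m = 1.993×10^6 Pa = 0.01993 kbar
eclogite: 3434 kg/m³ × 9.81 m/s² × 12630 m = 4.255×10^8 Pa = 4.255 kbar
Total = 0.01993 + 4.255 = 4.2747 kbar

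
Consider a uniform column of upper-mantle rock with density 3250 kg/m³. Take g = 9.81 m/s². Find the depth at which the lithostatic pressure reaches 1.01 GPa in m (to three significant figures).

h = P/(ρg) = 1.01 GPa / (3250 kg/m³ × 9.81 m/s²) = 1.010×10^9 Pa / 31882 Pa/m = 31679 m

31700 m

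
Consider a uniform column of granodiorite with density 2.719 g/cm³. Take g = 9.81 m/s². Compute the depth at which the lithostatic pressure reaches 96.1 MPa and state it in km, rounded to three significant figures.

h = P/(ρg) = 96.1 MPa / (2719 kg/m³ × 9.81 m/s²) = 9.610×10^7 Pa / 26673 Pa/m = 3602.8 m
= 3.6028 km

3.60 km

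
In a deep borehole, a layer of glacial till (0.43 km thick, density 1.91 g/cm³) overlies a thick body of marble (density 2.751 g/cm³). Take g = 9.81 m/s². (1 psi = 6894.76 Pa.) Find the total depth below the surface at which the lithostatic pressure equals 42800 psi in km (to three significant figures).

Pressure at base of upper layers: 1910×9.81×430 = 8.057×10^6 Pa = 1169 psi
Remaining pressure to be supplied by marble: 2.951×10^8 − 8.057×10^6 = 2.870×10^8 Pa
Additional depth in marble = 2.870×10^8 Pa / (2751 kg/m³ × 9.81 m/s²) = 10636 m
Total depth = 430 m + 10636 m = 11066 m
= 11.066 km

11.1 km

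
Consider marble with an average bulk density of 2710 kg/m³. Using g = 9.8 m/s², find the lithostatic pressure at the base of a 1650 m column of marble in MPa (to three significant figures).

43.8 MPa

marble: 2710 kg/m³ × 9.8 m/s² × 1650 m = 4.382×10^7 Pa = 43.82 MPa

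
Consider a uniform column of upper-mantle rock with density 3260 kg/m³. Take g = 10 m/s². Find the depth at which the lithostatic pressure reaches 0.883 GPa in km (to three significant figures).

27.1 km

h = P/(ρg) = 0.883 GPa / (3260 kg/m³ × 10 m/s²) = 8.830×10^8 Pa / 32600 Pa/m = 27086 m
= 27.086 km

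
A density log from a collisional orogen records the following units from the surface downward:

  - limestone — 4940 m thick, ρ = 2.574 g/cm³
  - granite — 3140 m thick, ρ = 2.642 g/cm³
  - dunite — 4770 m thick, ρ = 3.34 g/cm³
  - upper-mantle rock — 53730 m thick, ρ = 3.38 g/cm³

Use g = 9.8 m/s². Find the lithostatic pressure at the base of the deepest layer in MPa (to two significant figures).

limestone: 2574 kg/m³ × 9.8 m/s² × 4940 m = 1.246×10^8 Pa = 124.6 MPa
granite: 2642 kg/m³ × 9.8 m/s² × 3140 m = 8.130×10^7 Pa = 81.30 MPa
dunite: 3340 kg/m³ × 9.8 m/s² × 4770 m = 1.561×10^8 Pa = 156.1 MPa
upper-mantle rock: 3380 kg/m³ × 9.8 m/s² × 53730 m = 1.780×10^9 Pa = 1780 MPa
Total = 124.6 + 81.30 + 156.1 + 1780 = 2141.8 MPa

2100 MPa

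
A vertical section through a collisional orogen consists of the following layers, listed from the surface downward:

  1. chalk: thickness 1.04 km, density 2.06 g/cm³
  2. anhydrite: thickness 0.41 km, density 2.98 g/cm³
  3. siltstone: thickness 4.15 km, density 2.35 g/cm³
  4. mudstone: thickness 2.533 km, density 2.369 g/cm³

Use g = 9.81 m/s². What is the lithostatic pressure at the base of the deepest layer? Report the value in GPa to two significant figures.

chalk: 2060 kg/m³ × 9.81 m/s² × 1040 m = 2.102×10^7 Pa = 0.02102 GPa
anhydrite: 2980 kg/m³ × 9.81 m/s² × 410 m = 1.199×10^7 Pa = 0.01199 GPa
siltstone: 2350 kg/m³ × 9.81 m/s² × 4150 m = 9.567×10^7 Pa = 0.09567 GPa
mudstone: 2369 kg/m³ × 9.81 m/s² × 2533 m = 5.887×10^7 Pa = 0.05887 GPa
Total = 0.02102 + 0.01199 + 0.09567 + 0.05887 = 0.18754 GPa

0.19 GPa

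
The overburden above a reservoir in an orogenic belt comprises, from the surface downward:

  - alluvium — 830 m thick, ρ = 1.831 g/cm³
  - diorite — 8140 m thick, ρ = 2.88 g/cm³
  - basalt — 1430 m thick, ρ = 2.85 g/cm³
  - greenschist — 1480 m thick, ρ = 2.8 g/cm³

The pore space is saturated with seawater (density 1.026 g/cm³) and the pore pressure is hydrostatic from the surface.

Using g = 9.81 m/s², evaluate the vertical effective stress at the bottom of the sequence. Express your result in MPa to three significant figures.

206 MPa

Overburden (lithostatic) stress σ_v:
alluvium: 1831 kg/m³ × 9.81 m/s² × 830 m = 1.491×10^7 Pa = 14.91 MPa
diorite: 2880 kg/m³ × 9.81 m/s² × 8140 m = 2.300×10^8 Pa = 230.0 MPa
basalt: 2850 kg/m³ × 9.81 m/s² × 1430 m = 3.998×10^7 Pa = 39.98 MPa
greenschist: 2800 kg/m³ × 9.81 m/s² × 1480 m = 4.065×10^7 Pa = 40.65 MPa
Total = 14.91 + 230.0 + 39.98 + 40.65 = 325.52 MPa
Pore pressure P_p = 1026 kg/m³ × 9.81 m/s² × 11880 m = 1.196×10^8 Pa = 119.6 MPa
Effective stress σ' = σ_v − P_p = 325.5 − 119.6 = 205.95 MPa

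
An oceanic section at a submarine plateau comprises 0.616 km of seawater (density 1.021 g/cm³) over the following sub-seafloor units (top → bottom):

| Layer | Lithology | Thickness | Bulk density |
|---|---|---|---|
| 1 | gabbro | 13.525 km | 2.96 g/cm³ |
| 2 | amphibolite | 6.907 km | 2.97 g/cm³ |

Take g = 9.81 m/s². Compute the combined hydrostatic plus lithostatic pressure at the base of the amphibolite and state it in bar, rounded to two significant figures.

6000 bar

seawater: 1021 kg/m³ × 9.81 m/s² × 616 m = 6.170×10^6 Pa = 61.70 bar
gabbro: 2960 kg/m³ × 9.81 m/s² × 13525 m = 3.927×10^8 Pa = 3927 bar
amphibolite: 2970 kg/m³ × 9.81 m/s² × 6907 m = 2.012×10^8 Pa = 2012 bar
Total = 61.70 + 3927 + 2012 = 6001.4 bar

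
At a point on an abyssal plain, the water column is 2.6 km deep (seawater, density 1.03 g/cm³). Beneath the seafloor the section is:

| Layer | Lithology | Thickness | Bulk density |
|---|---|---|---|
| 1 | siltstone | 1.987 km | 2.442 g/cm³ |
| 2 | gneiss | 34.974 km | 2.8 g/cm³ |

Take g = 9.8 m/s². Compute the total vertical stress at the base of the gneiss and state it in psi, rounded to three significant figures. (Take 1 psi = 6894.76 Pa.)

seawater: 1030 kg/m³ × 9.8 m/s² × 2600 m = 2.624×10^7 Pa = 3806 psi
siltstone: 2442 kg/m³ × 9.8 m/s² × 1987 m = 4.755×10^7 Pa = 6897 psi
gneiss: 2800 kg/m³ × 9.8 m/s² × 34974 m = 9.597×10^8 Pa = 1.392×10^5 psi
Total = 3806 + 6897 + 1.392×10^5 = 1.4989×10^5 psi

150000 psi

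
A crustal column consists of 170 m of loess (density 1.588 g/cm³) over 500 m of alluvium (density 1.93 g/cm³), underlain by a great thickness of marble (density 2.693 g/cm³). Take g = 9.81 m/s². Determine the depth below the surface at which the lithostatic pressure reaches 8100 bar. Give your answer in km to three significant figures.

30.9 km

Pressure at base of upper layers: 1588×9.81×170 + 1930×9.81×500 = 1.211×10^7 Pa = 121.1 bar
Remaining pressure to be supplied by marble: 8.100×10^8 − 1.211×10^7 = 7.979×10^8 Pa
Additional depth in marble = 7.979×10^8 Pa / (2693 kg/m³ × 9.81 m/s²) = 30202 m
Total depth = 670 m + 30202 m = 30872 m
= 30.872 km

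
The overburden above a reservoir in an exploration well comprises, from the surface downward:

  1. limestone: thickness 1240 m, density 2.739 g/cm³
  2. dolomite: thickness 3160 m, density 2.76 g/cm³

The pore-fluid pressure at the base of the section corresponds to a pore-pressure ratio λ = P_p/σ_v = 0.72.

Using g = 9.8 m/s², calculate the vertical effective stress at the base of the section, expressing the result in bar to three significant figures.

333 bar

Overburden (lithostatic) stress σ_v:
limestone: 2739 kg/m³ × 9.8 m/s² × 1240 m = 3.328×10^7 Pa = 33.28 MPa
dolomite: 2760 kg/m³ × 9.8 m/s² × 3160 m = 8.547×10^7 Pa = 85.47 MPa
Total = 33.28 + 85.47 = 118.76 MPa
Pore pressure P_p = λ·σ_v = 0.72 × 118.8 MPa = 85.50 MPa
Effective stress σ' = σ_v − P_p = 118.8 − 85.50 = 33.252 MPa = 332.52 bar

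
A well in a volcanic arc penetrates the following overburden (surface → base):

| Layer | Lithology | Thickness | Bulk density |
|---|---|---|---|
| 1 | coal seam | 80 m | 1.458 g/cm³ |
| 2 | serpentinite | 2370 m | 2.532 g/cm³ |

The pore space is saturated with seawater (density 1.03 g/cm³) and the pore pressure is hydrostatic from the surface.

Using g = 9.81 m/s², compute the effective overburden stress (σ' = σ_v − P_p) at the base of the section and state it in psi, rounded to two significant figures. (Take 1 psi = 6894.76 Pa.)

Overburden (lithostatic) stress σ_v:
coal seam: 1458 kg/m³ × 9.81 m/s² × 80 m = 1.144×10^6 Pa = 1.144 MPa
serpentinite: 2532 kg/m³ × 9.81 m/s² × 2370 m = 5.887×10^7 Pa = 58.87 MPa
Total = 1.144 + 58.87 = 60.012 MPa
Pore pressure P_p = 1030 kg/m³ × 9.81 m/s² × 2450 m = 2.476×10^7 Pa = 24.76 MPa
Effective stress σ' = σ_v − P_p = 60.01 − 24.76 = 35.257 MPa = 5113.6 psi

5100 psi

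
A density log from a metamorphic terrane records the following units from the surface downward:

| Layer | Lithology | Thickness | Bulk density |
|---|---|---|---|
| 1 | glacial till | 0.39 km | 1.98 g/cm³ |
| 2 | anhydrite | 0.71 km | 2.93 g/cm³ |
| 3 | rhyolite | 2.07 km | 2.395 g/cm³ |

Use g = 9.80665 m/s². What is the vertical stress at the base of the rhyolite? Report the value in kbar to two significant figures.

0.77 kbar

glacial till: 1980 kg/m³ × 9.80665 m/s² × 390 m = 7.573×10^6 Pa = 0.07573 kbar
anhydrite: 2930 kg/m³ × 9.80665 m/s² × 710 m = 2.040×10^7 Pa = 0.2040 kbar
rhyolite: 2395 kg/m³ × 9.80665 m/s² × 2070 m = 4.862×10^7 Pa = 0.4862 kbar
Total = 0.07573 + 0.2040 + 0.4862 = 0.76591 kbar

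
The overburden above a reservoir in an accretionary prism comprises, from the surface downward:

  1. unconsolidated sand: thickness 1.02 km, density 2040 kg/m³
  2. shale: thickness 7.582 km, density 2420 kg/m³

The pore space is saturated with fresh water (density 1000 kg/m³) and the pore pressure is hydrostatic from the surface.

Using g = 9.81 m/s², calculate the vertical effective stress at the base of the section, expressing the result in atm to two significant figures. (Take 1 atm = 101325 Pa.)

1100 atm

Overburden (lithostatic) stress σ_v:
unconsolidated sand: 2040 kg/m³ × 9.81 m/s² × 1020 m = 2.041×10^7 Pa = 20.41 MPa
shale: 2420 kg/m³ × 9.81 m/s² × 7582 m = 1.800×10^8 Pa = 180.0 MPa
Total = 20.41 + 180.0 = 200.41 MPa
Pore pressure P_p = 1000 kg/m³ × 9.81 m/s² × 8602 m = 8.439×10^7 Pa = 84.39 MPa
Effective stress σ' = σ_v − P_p = 200.4 − 84.39 = 116.03 MPa = 1145.1 atm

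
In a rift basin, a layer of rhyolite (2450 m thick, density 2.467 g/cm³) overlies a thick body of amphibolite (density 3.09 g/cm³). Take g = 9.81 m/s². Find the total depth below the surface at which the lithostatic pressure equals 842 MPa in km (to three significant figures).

28.3 km

Pressure at base of upper layers: 2467×9.81×2450 = 5.929×10^7 Pa = 59.29 MPa
Remaining pressure to be supplied by amphibolite: 8.420×10^8 − 5.929×10^7 = 7.827×10^8 Pa
Additional depth in amphibolite = 7.827×10^8 Pa / (3090 kg/m³ × 9.81 m/s²) = 25821 m
Total depth = 2450 m + 25821 m = 28271 m
= 28.271 km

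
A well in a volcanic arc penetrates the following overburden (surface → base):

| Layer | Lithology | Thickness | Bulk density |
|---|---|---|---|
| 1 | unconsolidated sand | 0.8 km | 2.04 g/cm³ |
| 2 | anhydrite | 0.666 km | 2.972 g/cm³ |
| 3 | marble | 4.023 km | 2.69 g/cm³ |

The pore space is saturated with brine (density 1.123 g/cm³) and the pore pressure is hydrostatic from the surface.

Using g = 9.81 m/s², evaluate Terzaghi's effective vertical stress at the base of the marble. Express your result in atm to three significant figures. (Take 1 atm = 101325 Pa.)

801 atm

Overburden (lithostatic) stress σ_v:
unconsolidated sand: 2040 kg/m³ × 9.81 m/s² × 800 m = 1.601×10^7 Pa = 16.01 MPa
anhydrite: 2972 kg/m³ × 9.81 m/s² × 666 m = 1.942×10^7 Pa = 19.42 MPa
marble: 2690 kg/m³ × 9.81 m/s² × 4023 m = 1.062×10^8 Pa = 106.2 MPa
Total = 16.01 + 19.42 + 106.2 = 141.59 MPa
Pore pressure P_p = 1123 kg/m³ × 9.81 m/s² × 5489 m = 6.047×10^7 Pa = 60.47 MPa
Effective stress σ' = σ_v − P_p = 141.6 − 60.47 = 81.120 MPa = 800.59 atm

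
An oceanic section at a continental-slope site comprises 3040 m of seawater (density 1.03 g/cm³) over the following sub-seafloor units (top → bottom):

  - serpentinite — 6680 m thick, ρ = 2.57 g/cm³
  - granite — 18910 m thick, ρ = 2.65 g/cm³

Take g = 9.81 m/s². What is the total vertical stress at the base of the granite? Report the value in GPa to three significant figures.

seawater: 1030 kg/m³ × 9.81 m/s² × 3040 m = 3.072×10^7 Pa = 0.03072 GPa
serpentinite: 2570 kg/m³ × 9.81 m/s² × 6680 m = 1.684×10^8 Pa = 0.1684 GPa
granite: 2650 kg/m³ × 9.81 m/s² × 18910 m = 4.916×10^8 Pa = 0.4916 GPa
Total = 0.03072 + 0.1684 + 0.4916 = 0.69073 GPa

0.691 GPa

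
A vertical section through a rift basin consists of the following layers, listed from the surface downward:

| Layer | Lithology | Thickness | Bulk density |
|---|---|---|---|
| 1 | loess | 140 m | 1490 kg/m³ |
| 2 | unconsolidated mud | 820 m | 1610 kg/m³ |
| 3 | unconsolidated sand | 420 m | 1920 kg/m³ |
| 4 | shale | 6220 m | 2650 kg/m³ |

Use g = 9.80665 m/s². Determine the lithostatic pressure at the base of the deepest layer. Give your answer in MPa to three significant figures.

loess: 1490 kg/m³ × 9.80665 m/s² × 140 m = 2.046×10^6 Pa = 2.046 MPa
unconsolidated mud: 1610 kg/m³ × 9.80665 m/s² × 820 m = 1.295×10^7 Pa = 12.95 MPa
unconsolidated sand: 1920 kg/m³ × 9.80665 m/s² × 420 m = 7.908×10^6 Pa = 7.908 MPa
shale: 2650 kg/m³ × 9.80665 m/s² × 6220 m = 1.616×10^8 Pa = 161.6 MPa
Total = 2.046 + 12.95 + 7.908 + 161.6 = 184.54 MPa

185 MPa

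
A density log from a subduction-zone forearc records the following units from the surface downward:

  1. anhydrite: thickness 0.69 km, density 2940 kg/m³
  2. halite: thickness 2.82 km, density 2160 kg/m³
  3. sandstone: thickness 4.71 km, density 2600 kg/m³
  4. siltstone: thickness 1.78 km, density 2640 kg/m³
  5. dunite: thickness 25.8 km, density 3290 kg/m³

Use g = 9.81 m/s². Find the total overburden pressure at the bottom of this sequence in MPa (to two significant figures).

anhydrite: 2940 kg/m³ × 9.81 m/s² × 690 m = 1.990×10^7 Pa = 19.90 MPa
halite: 2160 kg/m³ × 9.81 m/s² × 2820 m = 5.975×10^7 Pa = 59.75 MPa
sandstone: 2600 kg/m³ × 9.81 m/s² × 4710 m = 1.201×10^8 Pa = 120.1 MPa
siltstone: 2640 kg/m³ × 9.81 m/s² × 1780 m = 4.610×10^7 Pa = 46.10 MPa
dunite: 3290 kg/m³ × 9.81 m/s² × 25800 m = 8.327×10^8 Pa = 832.7 MPa
Total = 19.90 + 59.75 + 120.1 + 46.10 + 832.7 = 1078.6 MPa

1100 MPa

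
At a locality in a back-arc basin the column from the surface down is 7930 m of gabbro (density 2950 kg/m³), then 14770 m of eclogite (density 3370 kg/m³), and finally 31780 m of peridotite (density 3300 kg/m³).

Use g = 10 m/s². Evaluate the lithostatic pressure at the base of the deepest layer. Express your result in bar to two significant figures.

18000 bar

gabbro: 2950 kg/m³ × 10 m/s² × 7930 m = 2.339×10^8 Pa = 2339 bar
eclogite: 3370 kg/m³ × 10 m/s² × 14770 m = 4.977×10^8 Pa = 4977 bar
peridotite: 3300 kg/m³ × 10 m/s² × 31780 m = 1.049×10^9 Pa = 10487 bar
Total = 2339 + 4977 + 10487 = 17804 bar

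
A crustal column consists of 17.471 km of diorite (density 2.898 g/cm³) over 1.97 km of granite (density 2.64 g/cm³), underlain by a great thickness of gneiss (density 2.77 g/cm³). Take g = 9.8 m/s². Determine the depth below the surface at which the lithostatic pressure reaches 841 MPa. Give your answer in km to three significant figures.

Pressure at base of upper layers: 2898×9.8×17471 + 2640×9.8×1970 = 5.472×10^8 Pa = 547.2 MPa
Remaining pressure to be supplied by gneiss: 8.410×10^8 − 5.472×10^8 = 2.938×10^8 Pa
Additional depth in gneiss = 2.938×10^8 Pa / (2770 kg/m³ × 9.8 m/s²) = 10825 m
Total depth = 19441 m + 10825 m = 30266 m
= 30.266 km

30.3 km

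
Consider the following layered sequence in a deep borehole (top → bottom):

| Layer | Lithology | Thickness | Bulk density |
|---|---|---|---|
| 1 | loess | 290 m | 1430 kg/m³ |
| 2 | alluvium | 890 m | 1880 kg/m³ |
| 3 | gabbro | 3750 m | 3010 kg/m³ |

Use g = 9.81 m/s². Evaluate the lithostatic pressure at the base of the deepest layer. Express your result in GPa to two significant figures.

loess: 1430 kg/m³ × 9.81 m/s² × 290 m = 4.068×10^6 Pa = 4.068×10^-3 GPa
alluvium: 1880 kg/m³ × 9.81 m/s² × 890 m = 1.641×10^7 Pa = 0.01641 GPa
gabbro: 3010 kg/m³ × 9.81 m/s² × 3750 m = 1.107×10^8 Pa = 0.1107 GPa
Total = 4.068×10^-3 + 0.01641 + 0.1107 = 0.13121 GPa

0.13 GPa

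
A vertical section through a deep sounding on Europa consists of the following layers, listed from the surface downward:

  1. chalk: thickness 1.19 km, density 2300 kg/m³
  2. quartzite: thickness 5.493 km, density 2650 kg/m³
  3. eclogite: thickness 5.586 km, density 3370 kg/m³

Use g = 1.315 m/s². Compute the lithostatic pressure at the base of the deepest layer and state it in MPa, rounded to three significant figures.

chalk: 2300 kg/m³ × 1.315 m/s² × 1190 m = 3.599×10^6 Pa = 3.599 MPa
quartzite: 2650 kg/m³ × 1.315 m/s² × 5493 m = 1.914×10^7 Pa = 19.14 MPa
eclogite: 3370 kg/m³ × 1.315 m/s² × 5586 m = 2.475×10^7 Pa = 24.75 MPa
Total = 3.599 + 19.14 + 24.75 = 47.496 MPa

47.5 MPa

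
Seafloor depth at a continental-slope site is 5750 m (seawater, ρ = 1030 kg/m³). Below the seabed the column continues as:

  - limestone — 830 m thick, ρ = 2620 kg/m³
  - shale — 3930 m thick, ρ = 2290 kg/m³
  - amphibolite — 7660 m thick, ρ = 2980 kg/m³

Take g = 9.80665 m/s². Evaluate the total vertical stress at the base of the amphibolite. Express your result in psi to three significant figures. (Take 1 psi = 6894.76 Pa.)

56800 psi

seawater: 1030 kg/m³ × 9.80665 m/s² × 5750 m = 5.808×10^7 Pa = 8424 psi
limestone: 2620 kg/m³ × 9.80665 m/s² × 830 m = 2.133×10^7 Pa = 3093 psi
shale: 2290 kg/m³ × 9.80665 m/s² × 3930 m = 8.826×10^7 Pa = 12801 psi
amphibolite: 2980 kg/m³ × 9.80665 m/s² × 7660 m = 2.239×10^8 Pa = 32467 psi
Total = 8424 + 3093 + 12801 + 32467 = 56785 psi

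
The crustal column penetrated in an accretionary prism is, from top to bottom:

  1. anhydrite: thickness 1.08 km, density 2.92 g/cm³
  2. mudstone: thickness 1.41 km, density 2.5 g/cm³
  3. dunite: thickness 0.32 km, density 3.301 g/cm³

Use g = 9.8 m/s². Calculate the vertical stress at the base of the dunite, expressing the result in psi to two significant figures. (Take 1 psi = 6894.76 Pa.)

anhydrite: 2920 kg/m³ × 9.8 m/s² × 1080 m = 3.091×10^7 Pa = 4482 psi
mudstone: 2500 kg/m³ × 9.8 m/s² × 1410 m = 3.454×10^7 Pa = 5010 psi
dunite: 3301 kg/m³ × 9.8 m/s² × 320 m = 1.035×10^7 Pa = 1501 psi
Total = 4482 + 5010 + 1501 = 10994 psi

11000 psi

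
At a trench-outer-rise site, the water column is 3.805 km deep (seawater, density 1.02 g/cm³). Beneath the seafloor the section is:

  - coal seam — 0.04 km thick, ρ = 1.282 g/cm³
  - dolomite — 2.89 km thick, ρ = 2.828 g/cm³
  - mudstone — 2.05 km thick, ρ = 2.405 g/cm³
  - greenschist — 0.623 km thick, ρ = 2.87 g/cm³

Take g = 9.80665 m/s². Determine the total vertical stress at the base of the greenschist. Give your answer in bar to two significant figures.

seawater: 1020 kg/m³ × 9.80665 m/s² × 3805 m = 3.806×10^7 Pa = 380.6 bar
coal seam: 1282 kg/m³ × 9.80665 m/s² × 40 m = 5.029×10^5 Pa = 5.029 bar
dolomite: 2828 kg/m³ × 9.80665 m/s² × 2890 m = 8.015×10^7 Pa = 801.5 bar
mudstone: 2405 kg/m³ × 9.80665 m/s² × 2050 m = 4.835×10^7 Pa = 483.5 bar
greenschist: 2870 kg/m³ × 9.80665 m/s² × 623 m = 1.753×10^7 Pa = 175.3 bar
Total = 380.6 + 5.029 + 801.5 + 483.5 + 175.3 = 1846.0 bar

1800 bar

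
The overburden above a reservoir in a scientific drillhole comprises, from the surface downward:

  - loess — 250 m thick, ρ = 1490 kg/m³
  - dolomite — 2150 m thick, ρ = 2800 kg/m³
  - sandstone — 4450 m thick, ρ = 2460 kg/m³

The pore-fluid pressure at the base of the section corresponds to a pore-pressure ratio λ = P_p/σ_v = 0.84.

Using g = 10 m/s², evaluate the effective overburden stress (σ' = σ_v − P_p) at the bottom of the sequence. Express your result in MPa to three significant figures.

27.7 MPa

Overburden (lithostatic) stress σ_v:
loess: 1490 kg/m³ × 10 m/s² × 250 m = 3.725×10^6 Pa = 3.725 MPa
dolomite: 2800 kg/m³ × 10 m/s² × 2150 m = 6.020×10^7 Pa = 60.20 MPa
sandstone: 2460 kg/m³ × 10 m/s² × 4450 m = 1.095×10^8 Pa = 109.5 MPa
Total = 3.725 + 60.20 + 109.5 = 173.40 MPa
Pore pressure P_p = λ·σ_v = 0.84 × 173.4 MPa = 145.7 MPa
Effective stress σ' = σ_v − P_p = 173.4 − 145.7 = 27.743 MPa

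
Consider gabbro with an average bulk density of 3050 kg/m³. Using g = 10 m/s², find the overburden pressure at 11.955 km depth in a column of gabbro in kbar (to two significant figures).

3.6 kbar

gabbro: 3050 kg/m³ × 10 m/s² × 11955 m = 3.646×10^8 Pa = 3.646 kbar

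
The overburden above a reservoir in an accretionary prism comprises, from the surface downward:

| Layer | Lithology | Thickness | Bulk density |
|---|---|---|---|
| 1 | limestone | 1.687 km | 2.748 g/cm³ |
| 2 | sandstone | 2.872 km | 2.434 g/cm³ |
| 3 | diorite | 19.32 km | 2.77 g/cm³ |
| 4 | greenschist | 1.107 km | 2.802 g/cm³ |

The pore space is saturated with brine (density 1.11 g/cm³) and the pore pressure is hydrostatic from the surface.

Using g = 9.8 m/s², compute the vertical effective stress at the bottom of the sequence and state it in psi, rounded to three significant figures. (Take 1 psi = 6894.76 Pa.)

Overburden (lithostatic) stress σ_v:
limestone: 2748 kg/m³ × 9.8 m/s² × 1687 m = 4.543×10^7 Pa = 45.43 MPa
sandstone: 2434 kg/m³ × 9.8 m/s² × 2872 m = 6.851×10^7 Pa = 68.51 MPa
diorite: 2770 kg/m³ × 9.8 m/s² × 19320 m = 5.245×10^8 Pa = 524.5 MPa
greenschist: 2802 kg/m³ × 9.8 m/s² × 1107 m = 3.040×10^7 Pa = 30.40 MPa
Total = 45.43 + 68.51 + 524.5 + 30.40 = 668.80 MPa
Pore pressure P_p = 1110 kg/m³ × 9.8 m/s² × 24986 m = 2.718×10^8 Pa = 271.8 MPa
Effective stress σ' = σ_v − P_p = 668.8 − 271.8 = 397.00 MPa = 57580 psi

57600 psi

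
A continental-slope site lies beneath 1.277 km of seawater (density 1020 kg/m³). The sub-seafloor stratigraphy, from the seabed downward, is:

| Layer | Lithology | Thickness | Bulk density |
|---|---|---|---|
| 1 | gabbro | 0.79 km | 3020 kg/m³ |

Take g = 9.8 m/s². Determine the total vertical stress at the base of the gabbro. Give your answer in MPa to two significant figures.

seawater: 1020 kg/m³ × 9.8 m/s² × 1277 m = 1.276×10^7 Pa = 12.76 MPa
gabbro: 3020 kg/m³ × 9.8 m/s² × 790 m = 2.338×10^7 Pa = 23.38 MPa
Total = 12.76 + 23.38 = 36.146 MPa

36 MPa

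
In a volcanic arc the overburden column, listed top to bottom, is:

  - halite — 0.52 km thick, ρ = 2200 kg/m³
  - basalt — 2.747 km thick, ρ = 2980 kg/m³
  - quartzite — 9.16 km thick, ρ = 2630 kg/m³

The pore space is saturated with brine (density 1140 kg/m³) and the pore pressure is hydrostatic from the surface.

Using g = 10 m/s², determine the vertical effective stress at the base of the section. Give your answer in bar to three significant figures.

1930 bar

Overburden (lithostatic) stress σ_v:
halite: 2200 kg/m³ × 10 m/s² × 520 m = 1.144×10^7 Pa = 11.44 MPa
basalt: 2980 kg/m³ × 10 m/s² × 2747 m = 8.186×10^7 Pa = 81.86 MPa
quartzite: 2630 kg/m³ × 10 m/s² × 9160 m = 2.409×10^8 Pa = 240.9 MPa
Total = 11.44 + 81.86 + 240.9 = 334.21 MPa
Pore pressure P_p = 1140 kg/m³ × 10 m/s² × 12427 m = 1.417×10^8 Pa = 141.7 MPa
Effective stress σ' = σ_v − P_p = 334.2 − 141.7 = 192.54 MPa = 1925.4 bar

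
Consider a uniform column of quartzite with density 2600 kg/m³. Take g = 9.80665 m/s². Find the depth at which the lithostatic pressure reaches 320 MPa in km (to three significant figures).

h = P/(ρg) = 320 MPa / (2600 kg/m³ × 9.80665 m/s²) = 3.200×10^8 Pa / 25497 Pa/m = 12550 m
= 12.550 km

12.6 km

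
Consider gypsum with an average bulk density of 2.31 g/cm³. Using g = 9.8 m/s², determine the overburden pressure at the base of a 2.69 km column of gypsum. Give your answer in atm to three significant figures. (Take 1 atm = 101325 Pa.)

601 atm

gypsum: 2310 kg/m³ × 9.8 m/s² × 2690 m = 6.090×10^7 Pa = 601.0 atm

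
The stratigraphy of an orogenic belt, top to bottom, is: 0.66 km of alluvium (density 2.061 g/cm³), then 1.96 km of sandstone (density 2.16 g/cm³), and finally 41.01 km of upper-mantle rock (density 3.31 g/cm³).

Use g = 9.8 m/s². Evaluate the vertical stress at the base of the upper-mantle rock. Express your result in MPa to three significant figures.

1390 MPa

alluvium: 2061 kg/m³ × 9.8 m/s² × 660 m = 1.333×10^7 Pa = 13.33 MPa
sandstone: 2160 kg/m³ × 9.8 m/s² × 1960 m = 4.149×10^7 Pa = 41.49 MPa
upper-mantle rock: 3310 kg/m³ × 9.8 m/s² × 41010 m = 1.330×10^9 Pa = 1330 MPa
Total = 13.33 + 41.49 + 1330 = 1385.1 MPa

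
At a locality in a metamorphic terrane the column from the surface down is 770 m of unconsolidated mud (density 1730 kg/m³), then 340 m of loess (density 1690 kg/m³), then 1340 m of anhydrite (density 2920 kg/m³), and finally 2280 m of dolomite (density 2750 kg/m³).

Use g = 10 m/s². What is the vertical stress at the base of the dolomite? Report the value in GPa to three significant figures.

0.121 GPa

unconsolidated mud: 1730 kg/m³ × 10 m/s² × 770 m = 1.332×10^7 Pa = 0.01332 GPa
loess: 1690 kg/m³ × 10 m/s² × 340 m = 5.746×10^6 Pa = 5.746×10^-3 GPa
anhydrite: 2920 kg/m³ × 10 m/s² × 1340 m = 3.913×10^7 Pa = 0.03913 GPa
dolomite: 2750 kg/m³ × 10 m/s² × 2280 m = 6.270×10^7 Pa = 0.06270 GPa
Total = 0.01332 + 5.746×10^-3 + 0.03913 + 0.06270 = 0.12090 GPa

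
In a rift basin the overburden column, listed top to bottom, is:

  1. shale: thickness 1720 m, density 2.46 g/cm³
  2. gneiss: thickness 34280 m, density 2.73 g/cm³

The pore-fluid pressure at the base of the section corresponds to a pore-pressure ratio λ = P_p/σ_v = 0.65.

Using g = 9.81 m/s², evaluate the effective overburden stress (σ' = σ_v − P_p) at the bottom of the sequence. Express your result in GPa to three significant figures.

0.336 GPa

Overburden (lithostatic) stress σ_v:
shale: 2460 kg/m³ × 9.81 m/s² × 1720 m = 4.151×10^7 Pa = 41.51 MPa
gneiss: 2730 kg/m³ × 9.81 m/s² × 34280 m = 9.181×10^8 Pa = 918.1 MPa
Total = 41.51 + 918.1 = 959.57 MPa
Pore pressure P_p = λ·σ_v = 0.65 × 959.6 MPa = 623.7 MPa
Effective stress σ' = σ_v − P_p = 959.6 − 623.7 = 335.85 MPa = 0.33585 GPa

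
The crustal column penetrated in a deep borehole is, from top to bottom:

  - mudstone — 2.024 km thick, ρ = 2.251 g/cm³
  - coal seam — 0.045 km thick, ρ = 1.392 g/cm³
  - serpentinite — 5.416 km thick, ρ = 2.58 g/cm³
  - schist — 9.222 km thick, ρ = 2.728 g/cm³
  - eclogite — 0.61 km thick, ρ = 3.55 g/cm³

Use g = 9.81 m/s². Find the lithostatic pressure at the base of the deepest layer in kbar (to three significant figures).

4.50 kbar

mudstone: 2251 kg/m³ × 9.81 m/s² × 2024 m = 4.469×10^7 Pa = 0.4469 kbar
coal seam: 1392 kg/m³ × 9.81 m/s² × 45 m = 6.145×10^5 Pa = 6.145×10^-3 kbar
serpentinite: 2580 kg/m³ × 9.81 m/s² × 5416 m = 1.371×10^8 Pa = 1.371 kbar
schist: 2728 kg/m³ × 9.81 m/s² × 9222 m = 2.468×10^8 Pa = 2.468 kbar
eclogite: 3550 kg/m³ × 9.81 m/s² × 610 m = 2.124×10^7 Pa = 0.2124 kbar
Total = 0.4469 + 6.145×10^-3 + 1.371 + 2.468 + 0.2124 = 4.5043 kbar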